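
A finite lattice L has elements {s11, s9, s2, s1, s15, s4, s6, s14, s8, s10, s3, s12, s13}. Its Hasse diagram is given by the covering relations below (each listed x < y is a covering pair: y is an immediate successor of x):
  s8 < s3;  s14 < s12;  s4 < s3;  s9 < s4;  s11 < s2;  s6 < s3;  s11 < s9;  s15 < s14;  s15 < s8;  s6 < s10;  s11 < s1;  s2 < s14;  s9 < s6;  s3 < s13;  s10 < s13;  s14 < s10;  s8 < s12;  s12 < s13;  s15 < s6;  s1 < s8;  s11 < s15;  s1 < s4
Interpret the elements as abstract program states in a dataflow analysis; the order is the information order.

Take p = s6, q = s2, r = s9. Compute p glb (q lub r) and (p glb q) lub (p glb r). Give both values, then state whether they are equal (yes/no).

q lub r = s10, so p glb (q lub r) = s6 glb s10 = s6.
p glb q = s11 and p glb r = s9, so (p glb q) lub (p glb r) = s11 lub s9 = s9.
Equal: no.

s6; s9; no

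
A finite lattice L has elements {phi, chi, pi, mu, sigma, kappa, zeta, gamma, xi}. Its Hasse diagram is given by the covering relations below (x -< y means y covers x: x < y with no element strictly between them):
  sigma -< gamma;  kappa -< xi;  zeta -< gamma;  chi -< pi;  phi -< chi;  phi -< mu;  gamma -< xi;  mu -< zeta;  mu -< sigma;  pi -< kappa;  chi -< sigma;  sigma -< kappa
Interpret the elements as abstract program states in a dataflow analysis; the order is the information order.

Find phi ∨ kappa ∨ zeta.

xi

Common upper bounds of {phi, kappa, zeta}: xi.
The least among these is xi.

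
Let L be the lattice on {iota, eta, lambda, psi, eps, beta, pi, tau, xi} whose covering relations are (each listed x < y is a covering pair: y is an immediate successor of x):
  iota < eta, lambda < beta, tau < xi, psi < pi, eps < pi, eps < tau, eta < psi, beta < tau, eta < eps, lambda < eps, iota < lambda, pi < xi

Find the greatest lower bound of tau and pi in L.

eps

Common lower bounds of {tau, pi}: eps, eta, iota, lambda.
The greatest among these is eps.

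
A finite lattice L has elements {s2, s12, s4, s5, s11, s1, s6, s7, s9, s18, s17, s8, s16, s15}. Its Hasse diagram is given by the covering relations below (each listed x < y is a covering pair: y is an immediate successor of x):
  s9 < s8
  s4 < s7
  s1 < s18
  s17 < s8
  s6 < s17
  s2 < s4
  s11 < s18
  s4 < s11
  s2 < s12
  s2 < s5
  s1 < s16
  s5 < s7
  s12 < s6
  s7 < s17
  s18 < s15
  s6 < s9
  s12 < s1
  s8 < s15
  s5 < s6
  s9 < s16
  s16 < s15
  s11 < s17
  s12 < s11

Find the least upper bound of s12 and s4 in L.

s11

Common upper bounds of {s12, s4}: s11, s15, s17, s18, s8.
The least among these is s11.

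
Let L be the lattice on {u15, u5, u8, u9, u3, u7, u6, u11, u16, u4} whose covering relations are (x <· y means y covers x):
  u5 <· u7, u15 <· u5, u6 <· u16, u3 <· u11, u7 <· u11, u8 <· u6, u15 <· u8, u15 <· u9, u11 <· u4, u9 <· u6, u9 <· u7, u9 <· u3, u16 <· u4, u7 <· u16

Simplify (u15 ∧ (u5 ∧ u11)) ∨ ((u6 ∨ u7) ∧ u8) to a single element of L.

u5 ∧ u11 = u5
u15 ∧ u5 = u15
u6 ∨ u7 = u16
u16 ∧ u8 = u8
u15 ∨ u8 = u8

u8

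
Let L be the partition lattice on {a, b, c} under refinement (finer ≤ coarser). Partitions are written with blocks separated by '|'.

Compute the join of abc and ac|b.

abc

Common upper bounds of {abc, ac|b}: abc.
The least among these is abc.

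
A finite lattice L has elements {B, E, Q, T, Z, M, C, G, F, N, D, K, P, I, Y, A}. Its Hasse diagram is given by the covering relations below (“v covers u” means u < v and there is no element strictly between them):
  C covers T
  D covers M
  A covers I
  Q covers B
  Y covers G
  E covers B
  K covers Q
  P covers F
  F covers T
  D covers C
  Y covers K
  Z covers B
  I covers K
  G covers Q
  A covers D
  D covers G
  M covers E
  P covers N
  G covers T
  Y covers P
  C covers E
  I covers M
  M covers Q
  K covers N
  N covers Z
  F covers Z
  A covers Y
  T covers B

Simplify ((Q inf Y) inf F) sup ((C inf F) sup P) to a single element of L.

Q ∧ Y = Q
Q ∧ F = B
C ∧ F = T
T ∨ P = P
B ∨ P = P

P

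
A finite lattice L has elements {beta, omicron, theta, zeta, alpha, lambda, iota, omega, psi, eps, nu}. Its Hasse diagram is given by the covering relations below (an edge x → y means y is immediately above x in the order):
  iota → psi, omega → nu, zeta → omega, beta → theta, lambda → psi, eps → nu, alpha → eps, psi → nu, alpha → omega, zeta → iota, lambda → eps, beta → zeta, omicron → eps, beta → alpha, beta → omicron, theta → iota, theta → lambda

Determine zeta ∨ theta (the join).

iota

Common upper bounds of {zeta, theta}: iota, nu, psi.
The least among these is iota.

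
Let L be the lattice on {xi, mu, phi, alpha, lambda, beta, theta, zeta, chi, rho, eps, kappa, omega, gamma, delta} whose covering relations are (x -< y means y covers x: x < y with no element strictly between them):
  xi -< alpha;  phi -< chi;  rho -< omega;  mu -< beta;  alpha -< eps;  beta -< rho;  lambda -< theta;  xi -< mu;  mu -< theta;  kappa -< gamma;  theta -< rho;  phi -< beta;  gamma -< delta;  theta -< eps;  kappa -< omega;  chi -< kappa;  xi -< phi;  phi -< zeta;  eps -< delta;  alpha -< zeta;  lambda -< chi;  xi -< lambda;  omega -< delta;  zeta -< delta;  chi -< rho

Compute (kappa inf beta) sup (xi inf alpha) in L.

phi

kappa ∧ beta = phi
xi ∧ alpha = xi
phi ∨ xi = phi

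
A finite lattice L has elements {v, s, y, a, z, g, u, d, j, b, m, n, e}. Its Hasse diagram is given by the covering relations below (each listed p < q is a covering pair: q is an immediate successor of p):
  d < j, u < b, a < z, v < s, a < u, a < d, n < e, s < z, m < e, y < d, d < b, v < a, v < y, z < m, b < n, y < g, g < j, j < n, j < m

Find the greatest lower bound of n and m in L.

j

Common lower bounds of {n, m}: a, d, g, j, v, y.
The greatest among these is j.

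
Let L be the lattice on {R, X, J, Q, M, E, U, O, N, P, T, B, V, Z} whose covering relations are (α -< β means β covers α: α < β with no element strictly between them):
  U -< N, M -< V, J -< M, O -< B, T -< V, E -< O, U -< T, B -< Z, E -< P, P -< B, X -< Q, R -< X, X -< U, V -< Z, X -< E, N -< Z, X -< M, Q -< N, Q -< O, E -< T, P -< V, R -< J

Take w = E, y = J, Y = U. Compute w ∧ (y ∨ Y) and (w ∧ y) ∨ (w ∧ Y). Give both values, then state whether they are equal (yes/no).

y ∨ Y = V, so w ∧ (y ∨ Y) = E ∧ V = E.
w ∧ y = R and w ∧ Y = X, so (w ∧ y) ∨ (w ∧ Y) = R ∨ X = X.
Equal: no.

E; X; no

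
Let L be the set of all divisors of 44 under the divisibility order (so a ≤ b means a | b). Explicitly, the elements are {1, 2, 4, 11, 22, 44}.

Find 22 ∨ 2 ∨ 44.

Common upper bounds of {22, 2, 44}: 44.
The least among these is 44.

44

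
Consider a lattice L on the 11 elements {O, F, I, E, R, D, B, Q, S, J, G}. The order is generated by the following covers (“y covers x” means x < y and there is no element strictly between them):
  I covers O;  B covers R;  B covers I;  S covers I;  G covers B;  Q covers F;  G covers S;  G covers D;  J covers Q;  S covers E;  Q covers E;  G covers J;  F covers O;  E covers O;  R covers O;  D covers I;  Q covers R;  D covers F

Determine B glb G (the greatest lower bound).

Common lower bounds of {B, G}: B, I, O, R.
The greatest among these is B.

B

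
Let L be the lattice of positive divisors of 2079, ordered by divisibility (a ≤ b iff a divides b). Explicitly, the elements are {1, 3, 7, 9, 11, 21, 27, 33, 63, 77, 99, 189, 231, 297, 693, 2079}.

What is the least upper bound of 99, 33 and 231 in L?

693

In the divisibility order, the join is the least common multiple: lcm(99, 33, 231) = 693.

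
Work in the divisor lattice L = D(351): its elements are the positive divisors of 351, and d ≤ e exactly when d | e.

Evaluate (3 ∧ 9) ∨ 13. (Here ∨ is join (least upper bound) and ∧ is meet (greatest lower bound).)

3 ∧ 9 = 3
3 ∨ 13 = 39

39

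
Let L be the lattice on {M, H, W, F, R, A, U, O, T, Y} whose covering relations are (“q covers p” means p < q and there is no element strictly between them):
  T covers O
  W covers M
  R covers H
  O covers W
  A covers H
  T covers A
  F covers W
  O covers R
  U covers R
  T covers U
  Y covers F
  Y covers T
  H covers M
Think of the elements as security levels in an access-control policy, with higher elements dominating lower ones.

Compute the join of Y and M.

Y

Common upper bounds of {Y, M}: Y.
The least among these is Y.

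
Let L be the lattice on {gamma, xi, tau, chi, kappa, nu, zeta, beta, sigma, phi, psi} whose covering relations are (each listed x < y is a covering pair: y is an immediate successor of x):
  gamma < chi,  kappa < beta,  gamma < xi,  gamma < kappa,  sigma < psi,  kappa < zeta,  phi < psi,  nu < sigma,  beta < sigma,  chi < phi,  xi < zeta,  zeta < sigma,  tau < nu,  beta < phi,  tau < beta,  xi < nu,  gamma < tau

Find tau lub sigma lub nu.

sigma

Common upper bounds of {tau, sigma, nu}: psi, sigma.
The least among these is sigma.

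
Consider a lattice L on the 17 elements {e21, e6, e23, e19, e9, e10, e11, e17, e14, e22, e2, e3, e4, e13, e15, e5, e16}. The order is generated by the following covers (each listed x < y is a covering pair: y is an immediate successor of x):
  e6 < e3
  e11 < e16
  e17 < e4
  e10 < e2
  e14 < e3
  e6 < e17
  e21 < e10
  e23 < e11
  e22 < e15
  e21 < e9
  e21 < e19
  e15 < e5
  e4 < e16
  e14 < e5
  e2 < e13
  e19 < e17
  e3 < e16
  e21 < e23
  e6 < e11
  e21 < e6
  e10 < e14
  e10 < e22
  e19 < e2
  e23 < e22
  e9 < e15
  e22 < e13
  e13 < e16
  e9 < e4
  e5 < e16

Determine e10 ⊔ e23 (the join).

e22

Common upper bounds of {e10, e23}: e13, e15, e16, e22, e5.
The least among these is e22.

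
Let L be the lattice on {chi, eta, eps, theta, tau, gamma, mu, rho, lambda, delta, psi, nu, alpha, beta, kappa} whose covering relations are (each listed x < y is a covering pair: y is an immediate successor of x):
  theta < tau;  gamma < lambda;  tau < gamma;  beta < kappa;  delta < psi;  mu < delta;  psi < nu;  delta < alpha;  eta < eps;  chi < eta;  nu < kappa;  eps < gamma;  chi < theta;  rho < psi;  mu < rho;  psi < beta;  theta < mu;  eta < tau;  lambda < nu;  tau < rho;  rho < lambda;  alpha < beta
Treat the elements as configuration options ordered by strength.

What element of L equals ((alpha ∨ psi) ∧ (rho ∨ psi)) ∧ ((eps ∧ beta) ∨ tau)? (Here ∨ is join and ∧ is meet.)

alpha ∨ psi = beta
rho ∨ psi = psi
beta ∧ psi = psi
eps ∧ beta = eta
eta ∨ tau = tau
psi ∧ tau = tau

tau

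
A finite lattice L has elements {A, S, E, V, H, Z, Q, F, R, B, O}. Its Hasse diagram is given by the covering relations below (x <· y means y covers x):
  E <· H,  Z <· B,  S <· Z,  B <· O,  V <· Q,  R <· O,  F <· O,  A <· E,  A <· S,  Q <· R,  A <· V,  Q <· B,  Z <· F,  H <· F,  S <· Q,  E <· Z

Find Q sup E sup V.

Common upper bounds of {Q, E, V}: B, O.
The least among these is B.

B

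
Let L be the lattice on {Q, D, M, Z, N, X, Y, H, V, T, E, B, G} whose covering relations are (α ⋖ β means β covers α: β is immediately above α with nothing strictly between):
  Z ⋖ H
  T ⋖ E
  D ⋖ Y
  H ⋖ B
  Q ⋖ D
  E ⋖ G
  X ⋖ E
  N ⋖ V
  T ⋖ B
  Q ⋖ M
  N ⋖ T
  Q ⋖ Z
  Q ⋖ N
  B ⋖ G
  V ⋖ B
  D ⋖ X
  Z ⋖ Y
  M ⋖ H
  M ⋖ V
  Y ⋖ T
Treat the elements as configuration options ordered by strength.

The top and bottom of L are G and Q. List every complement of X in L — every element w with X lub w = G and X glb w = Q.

Need w with X ∨ w = G and X ∧ w = Q.
Checking each element gives: H, M, V.

H, M, V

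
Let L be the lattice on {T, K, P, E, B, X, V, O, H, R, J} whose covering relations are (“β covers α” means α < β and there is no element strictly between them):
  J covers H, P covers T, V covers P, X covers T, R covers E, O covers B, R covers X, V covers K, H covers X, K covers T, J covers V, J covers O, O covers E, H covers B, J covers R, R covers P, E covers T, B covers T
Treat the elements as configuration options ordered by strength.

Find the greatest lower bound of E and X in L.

Common lower bounds of {E, X}: T.
The greatest among these is T.

T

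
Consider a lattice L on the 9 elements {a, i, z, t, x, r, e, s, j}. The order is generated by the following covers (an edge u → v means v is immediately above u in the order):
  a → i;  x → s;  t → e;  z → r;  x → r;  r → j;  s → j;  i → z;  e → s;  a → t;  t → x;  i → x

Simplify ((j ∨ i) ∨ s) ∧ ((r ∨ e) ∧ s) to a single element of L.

s

j ∨ i = j
j ∨ s = j
r ∨ e = j
j ∧ s = s
j ∧ s = s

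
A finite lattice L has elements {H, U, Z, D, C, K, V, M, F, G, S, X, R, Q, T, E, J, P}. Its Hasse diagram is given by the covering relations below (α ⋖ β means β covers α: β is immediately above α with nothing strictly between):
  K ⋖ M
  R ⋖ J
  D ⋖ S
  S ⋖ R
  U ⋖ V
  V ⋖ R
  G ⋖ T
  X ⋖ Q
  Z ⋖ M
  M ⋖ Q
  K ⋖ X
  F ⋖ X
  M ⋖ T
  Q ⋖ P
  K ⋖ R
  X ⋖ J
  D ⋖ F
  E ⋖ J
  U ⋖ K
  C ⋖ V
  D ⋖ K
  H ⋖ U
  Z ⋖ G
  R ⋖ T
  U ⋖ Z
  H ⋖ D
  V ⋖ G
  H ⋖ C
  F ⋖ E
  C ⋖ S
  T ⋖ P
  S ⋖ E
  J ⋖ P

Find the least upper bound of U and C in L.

Common upper bounds of {U, C}: G, J, P, R, T, V.
The least among these is V.

V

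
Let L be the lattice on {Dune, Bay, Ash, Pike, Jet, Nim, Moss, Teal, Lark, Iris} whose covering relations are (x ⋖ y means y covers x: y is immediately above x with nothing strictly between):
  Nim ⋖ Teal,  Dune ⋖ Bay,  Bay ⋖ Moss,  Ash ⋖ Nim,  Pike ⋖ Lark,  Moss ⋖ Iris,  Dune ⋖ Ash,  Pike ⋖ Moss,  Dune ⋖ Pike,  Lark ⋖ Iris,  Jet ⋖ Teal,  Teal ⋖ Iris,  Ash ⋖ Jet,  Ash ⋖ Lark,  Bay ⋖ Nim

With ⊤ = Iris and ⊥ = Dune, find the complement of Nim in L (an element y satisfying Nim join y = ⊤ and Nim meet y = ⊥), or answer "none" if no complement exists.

Need y with Nim ∨ y = Iris and Nim ∧ y = Dune.
Checking each element gives: Pike.

Pike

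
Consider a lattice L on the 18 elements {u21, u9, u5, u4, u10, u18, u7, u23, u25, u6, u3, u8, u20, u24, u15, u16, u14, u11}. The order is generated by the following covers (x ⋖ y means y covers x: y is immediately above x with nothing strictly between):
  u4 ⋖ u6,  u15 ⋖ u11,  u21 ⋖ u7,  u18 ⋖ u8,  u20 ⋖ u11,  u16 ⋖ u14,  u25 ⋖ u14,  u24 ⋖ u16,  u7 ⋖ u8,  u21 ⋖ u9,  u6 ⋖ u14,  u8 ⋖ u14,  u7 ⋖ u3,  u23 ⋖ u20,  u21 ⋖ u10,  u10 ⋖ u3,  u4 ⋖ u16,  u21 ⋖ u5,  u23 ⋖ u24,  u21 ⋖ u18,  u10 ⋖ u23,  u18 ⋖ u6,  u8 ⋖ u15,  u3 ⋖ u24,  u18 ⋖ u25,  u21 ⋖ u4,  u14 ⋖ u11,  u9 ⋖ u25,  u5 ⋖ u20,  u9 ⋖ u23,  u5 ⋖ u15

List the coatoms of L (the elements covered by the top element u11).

The coatoms are exactly the elements covered by u11: u14, u15, u20.

u14, u15, u20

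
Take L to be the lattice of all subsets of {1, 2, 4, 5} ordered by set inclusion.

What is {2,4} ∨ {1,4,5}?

Common upper bounds of {{2,4}, {1,4,5}}: {1,2,4,5}.
The least among these is {1,2,4,5}.

{1,2,4,5}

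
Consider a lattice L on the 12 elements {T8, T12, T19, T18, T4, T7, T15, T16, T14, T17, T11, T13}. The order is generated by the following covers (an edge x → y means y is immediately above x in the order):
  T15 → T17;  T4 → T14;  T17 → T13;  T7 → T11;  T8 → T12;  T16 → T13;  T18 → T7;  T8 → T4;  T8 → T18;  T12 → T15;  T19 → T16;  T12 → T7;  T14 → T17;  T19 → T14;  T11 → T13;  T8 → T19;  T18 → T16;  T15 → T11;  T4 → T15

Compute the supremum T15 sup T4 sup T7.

Common upper bounds of {T15, T4, T7}: T11, T13.
The least among these is T11.

T11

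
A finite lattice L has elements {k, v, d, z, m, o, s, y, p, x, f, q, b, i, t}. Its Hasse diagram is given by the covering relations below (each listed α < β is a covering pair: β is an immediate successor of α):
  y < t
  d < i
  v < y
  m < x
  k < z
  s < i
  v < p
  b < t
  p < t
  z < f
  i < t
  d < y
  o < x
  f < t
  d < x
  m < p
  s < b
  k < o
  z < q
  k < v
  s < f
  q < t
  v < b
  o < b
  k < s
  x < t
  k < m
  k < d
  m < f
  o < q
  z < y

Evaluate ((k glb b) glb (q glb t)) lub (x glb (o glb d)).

k

k ∧ b = k
q ∧ t = q
k ∧ q = k
o ∧ d = k
x ∧ k = k
k ∨ k = k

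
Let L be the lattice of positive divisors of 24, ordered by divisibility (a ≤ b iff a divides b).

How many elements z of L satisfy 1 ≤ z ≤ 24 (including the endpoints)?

The interval [1, 24] = {1, 12, 2, 24, 3, 4, 6, 8}, which has 8 elements.

8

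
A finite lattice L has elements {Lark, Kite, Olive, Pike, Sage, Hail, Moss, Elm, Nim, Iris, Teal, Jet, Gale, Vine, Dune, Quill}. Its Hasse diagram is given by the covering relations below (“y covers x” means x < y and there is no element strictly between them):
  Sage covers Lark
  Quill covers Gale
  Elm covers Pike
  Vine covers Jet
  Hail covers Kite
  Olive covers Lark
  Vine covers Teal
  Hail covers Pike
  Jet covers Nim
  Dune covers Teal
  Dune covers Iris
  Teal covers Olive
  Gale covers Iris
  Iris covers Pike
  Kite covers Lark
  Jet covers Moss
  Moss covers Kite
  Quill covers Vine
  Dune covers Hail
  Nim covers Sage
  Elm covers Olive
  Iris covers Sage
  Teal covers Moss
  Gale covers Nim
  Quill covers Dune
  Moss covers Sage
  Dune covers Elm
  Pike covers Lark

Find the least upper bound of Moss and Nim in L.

Jet

Common upper bounds of {Moss, Nim}: Jet, Quill, Vine.
The least among these is Jet.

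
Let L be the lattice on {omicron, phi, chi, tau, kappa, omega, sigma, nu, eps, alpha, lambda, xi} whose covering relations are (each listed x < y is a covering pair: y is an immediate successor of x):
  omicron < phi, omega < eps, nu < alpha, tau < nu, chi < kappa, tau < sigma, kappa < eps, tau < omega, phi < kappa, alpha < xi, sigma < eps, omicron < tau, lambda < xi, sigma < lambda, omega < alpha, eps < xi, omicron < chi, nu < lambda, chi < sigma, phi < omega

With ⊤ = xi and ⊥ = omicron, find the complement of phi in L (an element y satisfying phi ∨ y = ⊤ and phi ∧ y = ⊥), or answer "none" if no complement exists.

Need y with phi ∨ y = xi and phi ∧ y = omicron.
Checking each element gives: lambda.

lambda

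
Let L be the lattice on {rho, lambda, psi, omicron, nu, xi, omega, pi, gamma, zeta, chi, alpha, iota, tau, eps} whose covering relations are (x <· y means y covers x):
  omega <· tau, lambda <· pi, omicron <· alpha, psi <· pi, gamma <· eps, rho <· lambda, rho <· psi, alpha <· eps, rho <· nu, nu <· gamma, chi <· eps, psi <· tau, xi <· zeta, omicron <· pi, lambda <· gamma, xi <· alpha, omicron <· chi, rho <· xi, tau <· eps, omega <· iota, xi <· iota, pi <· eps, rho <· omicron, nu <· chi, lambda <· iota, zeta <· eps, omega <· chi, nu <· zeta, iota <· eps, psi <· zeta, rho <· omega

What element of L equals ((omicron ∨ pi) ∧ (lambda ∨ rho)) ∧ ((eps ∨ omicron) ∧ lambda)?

lambda

omicron ∨ pi = pi
lambda ∨ rho = lambda
pi ∧ lambda = lambda
eps ∨ omicron = eps
eps ∧ lambda = lambda
lambda ∧ lambda = lambda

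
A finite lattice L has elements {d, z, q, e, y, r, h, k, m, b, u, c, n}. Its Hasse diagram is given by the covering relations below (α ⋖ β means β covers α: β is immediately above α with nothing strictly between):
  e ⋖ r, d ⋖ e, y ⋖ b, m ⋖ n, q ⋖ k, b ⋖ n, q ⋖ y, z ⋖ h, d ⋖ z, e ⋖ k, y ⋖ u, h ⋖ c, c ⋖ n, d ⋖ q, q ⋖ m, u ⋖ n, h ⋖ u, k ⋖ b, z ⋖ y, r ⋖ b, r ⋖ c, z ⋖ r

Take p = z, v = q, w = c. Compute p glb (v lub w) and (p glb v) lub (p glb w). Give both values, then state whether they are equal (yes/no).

z; z; yes

v lub w = n, so p glb (v lub w) = z glb n = z.
p glb v = d and p glb w = z, so (p glb v) lub (p glb w) = d lub z = z.
Equal: yes.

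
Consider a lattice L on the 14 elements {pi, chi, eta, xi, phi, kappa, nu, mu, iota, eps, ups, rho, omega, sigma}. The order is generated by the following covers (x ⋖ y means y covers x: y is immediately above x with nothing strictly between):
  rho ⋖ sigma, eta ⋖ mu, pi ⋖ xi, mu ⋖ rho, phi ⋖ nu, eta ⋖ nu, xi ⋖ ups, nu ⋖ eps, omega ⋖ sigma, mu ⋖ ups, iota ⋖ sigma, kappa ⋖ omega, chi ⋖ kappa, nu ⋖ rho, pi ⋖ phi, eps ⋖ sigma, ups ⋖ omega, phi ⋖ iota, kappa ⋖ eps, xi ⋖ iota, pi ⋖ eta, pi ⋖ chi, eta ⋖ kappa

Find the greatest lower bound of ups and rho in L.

mu

Common lower bounds of {ups, rho}: eta, mu, pi.
The greatest among these is mu.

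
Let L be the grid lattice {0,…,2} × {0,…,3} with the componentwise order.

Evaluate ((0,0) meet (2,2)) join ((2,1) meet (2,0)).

(0,0) ∧ (2,2) = (0,0)
(2,1) ∧ (2,0) = (2,0)
(0,0) ∨ (2,0) = (2,0)

(2,0)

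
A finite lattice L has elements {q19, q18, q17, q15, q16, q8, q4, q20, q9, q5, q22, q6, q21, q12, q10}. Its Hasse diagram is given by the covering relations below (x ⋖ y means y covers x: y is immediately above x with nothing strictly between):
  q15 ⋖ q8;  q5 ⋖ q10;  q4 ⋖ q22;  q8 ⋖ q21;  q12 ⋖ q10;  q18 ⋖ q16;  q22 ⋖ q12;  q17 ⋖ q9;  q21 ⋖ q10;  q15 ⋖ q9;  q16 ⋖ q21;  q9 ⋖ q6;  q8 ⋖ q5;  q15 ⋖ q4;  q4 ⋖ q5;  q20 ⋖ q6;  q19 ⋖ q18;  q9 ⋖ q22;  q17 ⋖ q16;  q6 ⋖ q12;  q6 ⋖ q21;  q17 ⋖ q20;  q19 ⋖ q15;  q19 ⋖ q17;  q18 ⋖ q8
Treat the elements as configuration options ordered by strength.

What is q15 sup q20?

Common upper bounds of {q15, q20}: q10, q12, q21, q6.
The least among these is q6.

q6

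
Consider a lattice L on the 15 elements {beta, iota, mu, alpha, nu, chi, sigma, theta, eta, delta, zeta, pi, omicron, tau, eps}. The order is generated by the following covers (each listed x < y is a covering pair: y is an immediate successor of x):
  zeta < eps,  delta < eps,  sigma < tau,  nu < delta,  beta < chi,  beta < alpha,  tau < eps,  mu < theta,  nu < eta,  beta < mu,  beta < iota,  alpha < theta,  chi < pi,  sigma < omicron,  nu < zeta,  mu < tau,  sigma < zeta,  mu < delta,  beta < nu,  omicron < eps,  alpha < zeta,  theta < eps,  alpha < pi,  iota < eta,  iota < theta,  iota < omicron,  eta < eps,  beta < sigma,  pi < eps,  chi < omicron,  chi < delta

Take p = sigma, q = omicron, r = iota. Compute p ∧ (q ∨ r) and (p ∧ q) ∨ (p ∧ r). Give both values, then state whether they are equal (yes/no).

sigma; sigma; yes

q ∨ r = omicron, so p ∧ (q ∨ r) = sigma ∧ omicron = sigma.
p ∧ q = sigma and p ∧ r = beta, so (p ∧ q) ∨ (p ∧ r) = sigma ∨ beta = sigma.
Equal: yes.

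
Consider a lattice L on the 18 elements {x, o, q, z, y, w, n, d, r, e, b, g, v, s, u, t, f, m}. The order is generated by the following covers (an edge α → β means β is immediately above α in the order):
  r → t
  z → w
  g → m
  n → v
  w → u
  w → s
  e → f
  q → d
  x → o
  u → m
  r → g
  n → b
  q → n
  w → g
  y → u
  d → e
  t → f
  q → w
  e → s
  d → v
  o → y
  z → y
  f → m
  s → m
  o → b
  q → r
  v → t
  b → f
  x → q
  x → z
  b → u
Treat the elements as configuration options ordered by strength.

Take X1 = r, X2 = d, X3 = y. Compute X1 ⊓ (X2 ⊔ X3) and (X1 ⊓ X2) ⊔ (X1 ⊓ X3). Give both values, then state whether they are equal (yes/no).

r; q; no

X2 ⊔ X3 = m, so X1 ⊓ (X2 ⊔ X3) = r ⊓ m = r.
X1 ⊓ X2 = q and X1 ⊓ X3 = x, so (X1 ⊓ X2) ⊔ (X1 ⊓ X3) = q ⊔ x = q.
Equal: no.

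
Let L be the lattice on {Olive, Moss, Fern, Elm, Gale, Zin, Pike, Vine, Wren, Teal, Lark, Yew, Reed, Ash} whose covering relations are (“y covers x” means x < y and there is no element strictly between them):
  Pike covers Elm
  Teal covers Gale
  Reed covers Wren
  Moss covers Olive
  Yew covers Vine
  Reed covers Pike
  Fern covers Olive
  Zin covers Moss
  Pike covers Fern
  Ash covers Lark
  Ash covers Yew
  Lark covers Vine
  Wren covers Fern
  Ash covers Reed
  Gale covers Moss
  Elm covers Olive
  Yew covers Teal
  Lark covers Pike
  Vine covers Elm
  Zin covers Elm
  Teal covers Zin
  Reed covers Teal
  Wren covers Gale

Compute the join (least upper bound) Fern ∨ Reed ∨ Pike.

Reed

Common upper bounds of {Fern, Reed, Pike}: Ash, Reed.
The least among these is Reed.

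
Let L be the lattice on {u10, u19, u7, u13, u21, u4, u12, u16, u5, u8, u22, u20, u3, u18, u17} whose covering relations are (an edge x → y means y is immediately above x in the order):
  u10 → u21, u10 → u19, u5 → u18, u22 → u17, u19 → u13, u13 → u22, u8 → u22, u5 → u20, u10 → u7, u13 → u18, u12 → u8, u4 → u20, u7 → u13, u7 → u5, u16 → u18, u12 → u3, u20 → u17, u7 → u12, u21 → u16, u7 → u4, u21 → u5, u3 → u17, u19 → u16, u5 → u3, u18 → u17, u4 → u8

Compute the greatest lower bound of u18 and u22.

u13

Common lower bounds of {u18, u22}: u10, u13, u19, u7.
The greatest among these is u13.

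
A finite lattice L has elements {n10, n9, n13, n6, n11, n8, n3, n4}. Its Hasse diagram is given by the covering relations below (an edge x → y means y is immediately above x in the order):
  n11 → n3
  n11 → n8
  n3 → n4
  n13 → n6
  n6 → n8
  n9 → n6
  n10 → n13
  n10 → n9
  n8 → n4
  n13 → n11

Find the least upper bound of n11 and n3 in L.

n3

Common upper bounds of {n11, n3}: n3, n4.
The least among these is n3.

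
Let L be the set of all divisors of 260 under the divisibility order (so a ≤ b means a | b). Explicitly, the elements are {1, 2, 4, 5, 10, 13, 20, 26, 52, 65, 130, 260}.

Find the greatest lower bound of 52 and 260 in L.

In the divisibility order, the meet is the greatest common divisor: gcd(52, 260) = 52.

52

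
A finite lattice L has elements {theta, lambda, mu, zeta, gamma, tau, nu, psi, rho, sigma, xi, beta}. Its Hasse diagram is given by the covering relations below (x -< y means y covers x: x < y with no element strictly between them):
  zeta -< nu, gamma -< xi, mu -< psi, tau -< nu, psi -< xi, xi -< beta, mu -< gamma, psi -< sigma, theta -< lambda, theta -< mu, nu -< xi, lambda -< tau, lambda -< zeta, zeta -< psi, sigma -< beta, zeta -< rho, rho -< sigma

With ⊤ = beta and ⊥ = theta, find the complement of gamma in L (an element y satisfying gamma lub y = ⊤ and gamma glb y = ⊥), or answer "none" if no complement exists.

rho

Need y with gamma ∨ y = beta and gamma ∧ y = theta.
Checking each element gives: rho.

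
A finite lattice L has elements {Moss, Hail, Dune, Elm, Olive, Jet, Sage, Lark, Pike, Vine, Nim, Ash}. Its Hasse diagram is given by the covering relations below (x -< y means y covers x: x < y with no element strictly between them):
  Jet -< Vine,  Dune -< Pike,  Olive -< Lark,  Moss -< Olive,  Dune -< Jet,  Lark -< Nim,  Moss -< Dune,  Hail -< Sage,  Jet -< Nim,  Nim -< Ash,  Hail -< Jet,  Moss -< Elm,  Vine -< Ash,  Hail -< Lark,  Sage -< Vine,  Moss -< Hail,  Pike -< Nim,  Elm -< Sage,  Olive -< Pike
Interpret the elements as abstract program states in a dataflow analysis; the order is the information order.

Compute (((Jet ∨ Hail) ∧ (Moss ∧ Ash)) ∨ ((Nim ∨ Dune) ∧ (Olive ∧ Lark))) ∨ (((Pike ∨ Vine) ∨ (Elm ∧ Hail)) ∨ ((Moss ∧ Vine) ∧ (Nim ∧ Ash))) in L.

Ash

Jet ∨ Hail = Jet
Moss ∧ Ash = Moss
Jet ∧ Moss = Moss
Nim ∨ Dune = Nim
Olive ∧ Lark = Olive
Nim ∧ Olive = Olive
Moss ∨ Olive = Olive
Pike ∨ Vine = Ash
Elm ∧ Hail = Moss
Ash ∨ Moss = Ash
Moss ∧ Vine = Moss
Nim ∧ Ash = Nim
Moss ∧ Nim = Moss
Ash ∨ Moss = Ash
Olive ∨ Ash = Ash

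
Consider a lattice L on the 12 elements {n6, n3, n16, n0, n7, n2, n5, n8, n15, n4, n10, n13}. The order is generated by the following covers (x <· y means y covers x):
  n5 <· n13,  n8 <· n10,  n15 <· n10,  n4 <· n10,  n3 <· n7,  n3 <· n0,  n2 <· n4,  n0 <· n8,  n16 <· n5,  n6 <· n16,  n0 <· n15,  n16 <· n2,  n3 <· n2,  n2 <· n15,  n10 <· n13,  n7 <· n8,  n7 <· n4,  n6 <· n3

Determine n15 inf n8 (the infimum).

n0

Common lower bounds of {n15, n8}: n0, n3, n6.
The greatest among these is n0.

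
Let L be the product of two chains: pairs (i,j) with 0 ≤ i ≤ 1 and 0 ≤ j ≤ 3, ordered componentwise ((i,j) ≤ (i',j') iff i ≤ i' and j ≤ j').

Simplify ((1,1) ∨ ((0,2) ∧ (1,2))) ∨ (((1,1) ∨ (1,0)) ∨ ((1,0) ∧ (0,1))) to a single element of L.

(1,2)

(0,2) ∧ (1,2) = (0,2)
(1,1) ∨ (0,2) = (1,2)
(1,1) ∨ (1,0) = (1,1)
(1,0) ∧ (0,1) = (0,0)
(1,1) ∨ (0,0) = (1,1)
(1,2) ∨ (1,1) = (1,2)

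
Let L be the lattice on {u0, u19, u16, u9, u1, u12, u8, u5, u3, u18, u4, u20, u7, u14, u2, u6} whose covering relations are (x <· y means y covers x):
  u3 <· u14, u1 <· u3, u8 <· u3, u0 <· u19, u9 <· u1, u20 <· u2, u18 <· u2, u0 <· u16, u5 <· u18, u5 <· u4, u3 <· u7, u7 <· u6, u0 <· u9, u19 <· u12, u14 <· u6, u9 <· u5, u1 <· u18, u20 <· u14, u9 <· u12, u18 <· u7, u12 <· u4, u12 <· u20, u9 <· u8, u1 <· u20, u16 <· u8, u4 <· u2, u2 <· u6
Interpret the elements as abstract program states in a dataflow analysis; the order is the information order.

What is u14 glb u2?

u20

Common lower bounds of {u14, u2}: u0, u1, u12, u19, u20, u9.
The greatest among these is u20.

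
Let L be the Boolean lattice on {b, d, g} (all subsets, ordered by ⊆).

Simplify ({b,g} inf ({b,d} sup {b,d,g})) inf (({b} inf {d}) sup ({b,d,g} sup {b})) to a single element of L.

{b,d} ∨ {b,d,g} = {b,d,g}
{b,g} ∧ {b,d,g} = {b,g}
{b} ∧ {d} = {}
{b,d,g} ∨ {b} = {b,d,g}
{} ∨ {b,d,g} = {b,d,g}
{b,g} ∧ {b,d,g} = {b,g}

{b,g}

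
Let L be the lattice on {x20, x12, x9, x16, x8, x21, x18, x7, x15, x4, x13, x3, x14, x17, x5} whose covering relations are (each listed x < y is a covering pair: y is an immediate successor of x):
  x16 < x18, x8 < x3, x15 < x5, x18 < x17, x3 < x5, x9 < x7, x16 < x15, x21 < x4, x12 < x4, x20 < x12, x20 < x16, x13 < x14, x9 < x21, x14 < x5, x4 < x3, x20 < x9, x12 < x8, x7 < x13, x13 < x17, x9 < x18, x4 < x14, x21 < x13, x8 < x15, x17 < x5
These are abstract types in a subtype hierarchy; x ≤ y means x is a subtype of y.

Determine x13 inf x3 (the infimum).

Common lower bounds of {x13, x3}: x20, x21, x9.
The greatest among these is x21.

x21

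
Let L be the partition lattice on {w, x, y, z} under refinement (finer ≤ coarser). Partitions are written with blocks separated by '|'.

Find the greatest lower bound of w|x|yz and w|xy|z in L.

w|x|y|z

The meet (common refinement) of w|x|yz and w|xy|z intersects blocks pairwise, giving w|x|y|z.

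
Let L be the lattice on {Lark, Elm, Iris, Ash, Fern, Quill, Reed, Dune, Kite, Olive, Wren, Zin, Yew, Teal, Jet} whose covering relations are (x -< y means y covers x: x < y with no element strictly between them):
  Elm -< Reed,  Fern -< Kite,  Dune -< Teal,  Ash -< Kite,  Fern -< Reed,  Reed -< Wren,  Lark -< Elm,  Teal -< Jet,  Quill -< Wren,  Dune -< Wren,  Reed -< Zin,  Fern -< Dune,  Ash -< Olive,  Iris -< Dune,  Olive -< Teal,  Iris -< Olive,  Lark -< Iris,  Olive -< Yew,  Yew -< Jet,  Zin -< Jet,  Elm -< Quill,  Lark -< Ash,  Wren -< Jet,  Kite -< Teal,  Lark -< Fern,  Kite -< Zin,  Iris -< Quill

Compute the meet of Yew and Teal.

Common lower bounds of {Yew, Teal}: Ash, Iris, Lark, Olive.
The greatest among these is Olive.

Olive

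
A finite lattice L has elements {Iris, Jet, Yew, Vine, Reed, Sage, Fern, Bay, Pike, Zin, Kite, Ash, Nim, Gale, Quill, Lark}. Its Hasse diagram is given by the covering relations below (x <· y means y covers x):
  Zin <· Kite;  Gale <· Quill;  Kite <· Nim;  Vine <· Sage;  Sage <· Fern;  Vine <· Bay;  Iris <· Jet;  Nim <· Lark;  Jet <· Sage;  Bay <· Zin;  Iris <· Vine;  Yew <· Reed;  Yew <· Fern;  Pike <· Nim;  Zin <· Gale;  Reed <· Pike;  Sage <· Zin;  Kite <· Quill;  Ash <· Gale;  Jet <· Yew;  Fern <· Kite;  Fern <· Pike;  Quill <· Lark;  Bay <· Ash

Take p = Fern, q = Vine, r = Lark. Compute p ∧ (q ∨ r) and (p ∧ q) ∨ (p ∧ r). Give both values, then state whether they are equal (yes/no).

q ∨ r = Lark, so p ∧ (q ∨ r) = Fern ∧ Lark = Fern.
p ∧ q = Vine and p ∧ r = Fern, so (p ∧ q) ∨ (p ∧ r) = Vine ∨ Fern = Fern.
Equal: yes.

Fern; Fern; yes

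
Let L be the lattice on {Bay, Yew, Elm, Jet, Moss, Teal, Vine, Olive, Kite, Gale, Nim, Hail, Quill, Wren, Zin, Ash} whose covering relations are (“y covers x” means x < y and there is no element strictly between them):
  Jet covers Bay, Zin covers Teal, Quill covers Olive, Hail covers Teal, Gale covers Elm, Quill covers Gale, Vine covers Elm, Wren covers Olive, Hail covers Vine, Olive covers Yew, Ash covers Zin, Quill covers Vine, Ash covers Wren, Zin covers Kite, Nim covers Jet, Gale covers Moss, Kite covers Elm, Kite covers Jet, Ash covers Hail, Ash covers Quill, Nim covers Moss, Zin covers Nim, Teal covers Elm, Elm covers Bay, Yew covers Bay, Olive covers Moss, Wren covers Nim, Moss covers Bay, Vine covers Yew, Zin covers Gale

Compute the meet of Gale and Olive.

Moss

Common lower bounds of {Gale, Olive}: Bay, Moss.
The greatest among these is Moss.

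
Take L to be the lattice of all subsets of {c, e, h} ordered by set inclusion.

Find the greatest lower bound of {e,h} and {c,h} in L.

Under ⊆, meet is intersection: {e,h} ∩ {c,h} = {h}.

{h}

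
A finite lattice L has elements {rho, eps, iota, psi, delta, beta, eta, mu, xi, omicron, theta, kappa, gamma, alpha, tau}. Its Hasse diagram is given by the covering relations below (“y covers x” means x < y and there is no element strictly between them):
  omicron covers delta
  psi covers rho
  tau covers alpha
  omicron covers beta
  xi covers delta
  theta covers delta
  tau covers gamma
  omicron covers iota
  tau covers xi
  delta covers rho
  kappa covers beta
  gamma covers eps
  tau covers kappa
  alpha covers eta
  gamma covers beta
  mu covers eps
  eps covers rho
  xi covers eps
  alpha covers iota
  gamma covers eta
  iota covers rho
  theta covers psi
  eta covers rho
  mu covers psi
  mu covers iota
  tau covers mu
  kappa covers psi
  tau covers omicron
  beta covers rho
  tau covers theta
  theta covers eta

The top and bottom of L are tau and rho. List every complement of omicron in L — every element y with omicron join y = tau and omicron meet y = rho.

eps, eta, psi

Need y with omicron ∨ y = tau and omicron ∧ y = rho.
Checking each element gives: eps, eta, psi.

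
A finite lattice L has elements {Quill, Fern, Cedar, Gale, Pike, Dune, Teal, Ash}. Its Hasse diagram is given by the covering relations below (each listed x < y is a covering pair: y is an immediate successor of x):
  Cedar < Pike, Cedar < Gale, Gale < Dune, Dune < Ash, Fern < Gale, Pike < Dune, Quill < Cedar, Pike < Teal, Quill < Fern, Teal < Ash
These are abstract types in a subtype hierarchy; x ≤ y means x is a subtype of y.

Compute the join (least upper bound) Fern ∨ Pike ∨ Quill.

Common upper bounds of {Fern, Pike, Quill}: Ash, Dune.
The least among these is Dune.

Dune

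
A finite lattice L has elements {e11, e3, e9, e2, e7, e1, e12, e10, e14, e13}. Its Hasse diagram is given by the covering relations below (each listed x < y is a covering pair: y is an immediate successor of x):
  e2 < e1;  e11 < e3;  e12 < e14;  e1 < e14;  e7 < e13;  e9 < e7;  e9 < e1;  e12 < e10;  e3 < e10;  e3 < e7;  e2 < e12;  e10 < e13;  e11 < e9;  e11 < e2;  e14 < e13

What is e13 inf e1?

e1

Common lower bounds of {e13, e1}: e1, e11, e2, e9.
The greatest among these is e1.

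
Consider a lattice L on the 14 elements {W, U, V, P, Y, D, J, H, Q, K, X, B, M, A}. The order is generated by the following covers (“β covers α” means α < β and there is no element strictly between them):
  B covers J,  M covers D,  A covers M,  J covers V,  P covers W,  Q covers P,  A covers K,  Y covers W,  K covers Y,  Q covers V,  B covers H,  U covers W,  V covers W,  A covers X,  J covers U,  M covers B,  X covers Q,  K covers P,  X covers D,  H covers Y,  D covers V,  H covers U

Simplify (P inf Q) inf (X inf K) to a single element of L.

P

P ∧ Q = P
X ∧ K = P
P ∧ P = P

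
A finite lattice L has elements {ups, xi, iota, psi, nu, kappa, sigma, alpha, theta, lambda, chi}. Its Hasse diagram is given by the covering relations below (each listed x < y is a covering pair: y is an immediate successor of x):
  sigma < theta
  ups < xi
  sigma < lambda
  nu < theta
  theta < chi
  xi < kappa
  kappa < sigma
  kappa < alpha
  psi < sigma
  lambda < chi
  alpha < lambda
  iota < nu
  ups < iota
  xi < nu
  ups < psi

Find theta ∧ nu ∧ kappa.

Common lower bounds of {theta, nu, kappa}: ups, xi.
The greatest among these is xi.

xi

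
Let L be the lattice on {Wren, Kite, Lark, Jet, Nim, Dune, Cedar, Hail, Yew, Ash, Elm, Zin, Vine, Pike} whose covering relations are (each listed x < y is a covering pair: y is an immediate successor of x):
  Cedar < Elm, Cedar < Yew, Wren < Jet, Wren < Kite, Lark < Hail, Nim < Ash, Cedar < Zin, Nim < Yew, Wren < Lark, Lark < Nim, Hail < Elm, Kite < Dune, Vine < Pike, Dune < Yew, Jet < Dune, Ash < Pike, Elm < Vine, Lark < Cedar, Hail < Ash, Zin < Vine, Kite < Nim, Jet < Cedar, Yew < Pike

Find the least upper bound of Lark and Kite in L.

Nim

Common upper bounds of {Lark, Kite}: Ash, Nim, Pike, Yew.
The least among these is Nim.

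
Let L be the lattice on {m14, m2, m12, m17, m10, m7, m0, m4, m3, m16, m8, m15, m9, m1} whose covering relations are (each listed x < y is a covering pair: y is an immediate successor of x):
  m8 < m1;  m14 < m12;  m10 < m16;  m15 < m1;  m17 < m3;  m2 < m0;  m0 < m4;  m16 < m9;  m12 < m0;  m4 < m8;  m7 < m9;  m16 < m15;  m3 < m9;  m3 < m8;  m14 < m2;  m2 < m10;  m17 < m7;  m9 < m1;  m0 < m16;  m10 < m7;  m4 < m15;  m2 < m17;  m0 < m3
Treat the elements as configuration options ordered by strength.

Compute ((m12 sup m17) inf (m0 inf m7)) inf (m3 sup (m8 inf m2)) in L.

m2

m12 ∨ m17 = m3
m0 ∧ m7 = m2
m3 ∧ m2 = m2
m8 ∧ m2 = m2
m3 ∨ m2 = m3
m2 ∧ m3 = m2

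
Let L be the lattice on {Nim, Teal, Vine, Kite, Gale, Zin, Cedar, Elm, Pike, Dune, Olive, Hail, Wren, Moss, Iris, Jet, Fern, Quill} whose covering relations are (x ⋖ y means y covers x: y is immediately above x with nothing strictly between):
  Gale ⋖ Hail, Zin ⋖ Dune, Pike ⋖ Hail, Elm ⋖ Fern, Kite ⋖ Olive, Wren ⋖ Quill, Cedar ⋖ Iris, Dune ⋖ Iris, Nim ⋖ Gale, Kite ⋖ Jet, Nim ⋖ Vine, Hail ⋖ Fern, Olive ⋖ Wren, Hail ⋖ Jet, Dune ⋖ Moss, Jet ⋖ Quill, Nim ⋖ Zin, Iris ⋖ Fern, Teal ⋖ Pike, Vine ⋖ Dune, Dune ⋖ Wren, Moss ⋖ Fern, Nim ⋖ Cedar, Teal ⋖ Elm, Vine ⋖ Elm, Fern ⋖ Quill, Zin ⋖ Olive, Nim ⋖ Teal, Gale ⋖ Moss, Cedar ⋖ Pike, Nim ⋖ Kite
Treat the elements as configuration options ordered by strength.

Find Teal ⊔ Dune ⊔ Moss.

Common upper bounds of {Teal, Dune, Moss}: Fern, Quill.
The least among these is Fern.

Fern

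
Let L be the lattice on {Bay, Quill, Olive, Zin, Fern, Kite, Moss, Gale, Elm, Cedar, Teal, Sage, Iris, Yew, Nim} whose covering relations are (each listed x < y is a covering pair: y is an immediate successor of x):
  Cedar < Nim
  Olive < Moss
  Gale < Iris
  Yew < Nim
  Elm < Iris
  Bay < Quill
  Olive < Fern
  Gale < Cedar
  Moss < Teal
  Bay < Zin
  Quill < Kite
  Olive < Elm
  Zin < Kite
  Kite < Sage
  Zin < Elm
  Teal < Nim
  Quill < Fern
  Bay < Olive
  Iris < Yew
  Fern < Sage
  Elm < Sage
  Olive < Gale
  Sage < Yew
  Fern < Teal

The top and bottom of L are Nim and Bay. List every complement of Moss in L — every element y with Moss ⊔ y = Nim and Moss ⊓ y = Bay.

Kite, Zin

Need y with Moss ∨ y = Nim and Moss ∧ y = Bay.
Checking each element gives: Kite, Zin.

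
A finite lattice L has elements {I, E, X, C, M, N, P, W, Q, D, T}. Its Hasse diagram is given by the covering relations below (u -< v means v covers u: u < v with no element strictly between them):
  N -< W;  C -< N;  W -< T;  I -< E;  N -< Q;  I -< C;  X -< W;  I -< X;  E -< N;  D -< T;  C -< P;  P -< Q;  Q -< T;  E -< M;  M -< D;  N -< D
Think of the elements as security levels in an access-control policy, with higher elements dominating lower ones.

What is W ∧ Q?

N

Common lower bounds of {W, Q}: C, E, I, N.
The greatest among these is N.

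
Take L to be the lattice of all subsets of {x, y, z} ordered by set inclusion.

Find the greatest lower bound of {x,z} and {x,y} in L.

Common lower bounds of {{x,z}, {x,y}}: {x}, {}.
The greatest among these is {x}.

{x}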